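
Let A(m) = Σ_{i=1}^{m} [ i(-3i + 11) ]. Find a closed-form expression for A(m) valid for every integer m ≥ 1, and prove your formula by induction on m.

A(m) = -m(m - 5)(m + 1)

We claim A(m) = -m(m - 5)(m + 1) for all m ≥ 1.
For the base case m = 1: A(1) = 8, and the closed form gives 8. They agree.
Inductive step: suppose the statement holds for some i ≥ 1, so A(i) = i(-i^2 + 4i + 5).
Then A(i+1) = A(i) + (-(i + 1)(3i - 8)) = (i(-i^2 + 4i + 5)) + (-(i + 1)(3i - 8)).
Simplifying, A(i+1) = -(i - 4)(i + 1)(i + 2) = -(i+1)((i+1) - 5)((i+1) + 1),
which is the closed form with m = i+1.
This completes the induction.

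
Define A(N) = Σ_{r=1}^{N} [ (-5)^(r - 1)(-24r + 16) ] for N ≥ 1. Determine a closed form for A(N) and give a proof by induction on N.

A(N) = 2(-5)^N(2N - 1) + 2

We claim A(N) = 2(-5)^N(2N - 1) + 2 for all N ≥ 1.
When N = 1: A(1) = -8, and the closed form gives -8. They agree.
Suppose the result is true for N = r, so A(r) = 2(-5)^r(2r - 1) + 2.
Then A(r+1) = A(r) + ((-5)^r(-24r - 8)) = (2(-5)^r(2r - 1) + 2) + ((-5)^r(-24r - 8)).
Simplifying, A(r+1) = -20(-5)^r·r - 10(-5)^r + 2 = 2(-5)^(r+1)(2(r+1) - 1) + 2,
which is the closed form with N = r+1.
This completes the induction.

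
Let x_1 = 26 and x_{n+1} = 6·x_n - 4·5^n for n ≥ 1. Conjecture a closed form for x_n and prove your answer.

Computing the first terms: x_1 = 26, x_2 = 136, x_3 = 716. This suggests x_n = 4·5^n + 6^n.
Base case (n = 1): the formula gives 26 = 26 = x_1.
Suppose the result is true for n = p, so x_p = 4·5^p + 6^p.
Then x_{p+1} = 6·x_p - 4·5^p = 6·(4·5^p + 6^p) - 4·5^p = 4·5^(p + 1) + 6^(p + 1),
which is the claimed formula at n = p+1.
By induction, the statement is established for all n ≥ 1.

x_n = 4·5^n + 6^n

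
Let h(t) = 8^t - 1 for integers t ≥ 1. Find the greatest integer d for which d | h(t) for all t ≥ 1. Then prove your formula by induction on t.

d = 7

Computing the first values: h(1) = 7 and h(2) = 63; gcd(7, 63) = 7, so d ≤ 7.
We prove 7 | 8^t - 1 for all t ≥ 1 by induction on t.
Base step (t = 1): h(1) = 7 = 7·(1), so 7 | h(1).
For the inductive step, assume it holds for an arbitrary r ≥ 1, i.e. 7 | h(r). Then
8^{r+1} − 1^{r+1} = 8·8^r − 1·1^r = 8·(8^r − 1^r) + (7)·1^r. The first term is divisible by 7 by the inductive hypothesis, and the second term (7)·1^r is divisible by 7 since 7 | 7. Hence 7 | h(r+1).
Hence, by induction on t, the claim holds for every t ≥ 1.
Therefore the largest such d is 7.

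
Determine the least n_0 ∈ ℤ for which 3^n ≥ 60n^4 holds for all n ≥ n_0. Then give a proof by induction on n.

At n = 13: 1594323 < 1713660, so the inequality fails and n_0 ≥ 14. We prove 3^n ≥ 60n^4 for all n ≥ 14.
For the base case n = 14: 3^n = 4782969 and 60n^4 = 2304960, so 4782969 ≥ 2304960.
For the inductive step, assume it holds for an arbitrary p ≥ 14, so 3^p ≥ 60p^4.
Then 3^(p + 1) = 3·(3^p) ≥ 3·(60p^4).
Also, for p ≥ 14 we have 3·(60p^4) ≥ 60(p+1)^4, since 3 ≥ (1 + 1/p)^4 for all p ≥ 14.
Combining, 3^(p + 1) ≥ 60(p+1)^4.
This completes the induction.
Hence the smallest such n_0 is 14.

n_0 = 14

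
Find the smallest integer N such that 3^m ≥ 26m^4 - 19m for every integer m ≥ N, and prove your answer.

N = 13

At m = 12: 531441 < 538908, so the inequality fails and N ≥ 13. We prove 3^m ≥ 26m^4 - 19m for all m ≥ 13.
When m = 13: 3^m = 1594323 and 26m^4 - 19m = 742339, so 1594323 ≥ 742339.
Inductive step: assume the claim holds for m = p, so 3^p ≥ 26p^4 - 19p.
Then 3^(p + 1) = 3·(3^p) ≥ 3·(26p^4 - 19p).
Also, for p ≥ 13 we have 3·(26p^4 - 19p) ≥ 26(p+1)^4 - 19(p+1), since 3·(26p^4 - 19p) − (26(p+1)^4 - 19(p+1)) = 52p^4 - 104p^3 - 156p^2 - 142p - 7, which is nonnegative for all p ≥ 13.
Combining, 3^(p + 1) ≥ 26(p+1)^4 - 19(p+1).
Hence, by induction on m, the claim holds for every m ≥ 13.
Hence the smallest such N is 13.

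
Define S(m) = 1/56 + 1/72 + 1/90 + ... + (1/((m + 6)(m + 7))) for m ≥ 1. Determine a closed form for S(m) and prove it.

We claim S(m) = m/(7(m + 7)) for all m ≥ 1.
Base case (m = 1): S(1) = 1/56, and the closed form gives 1/56. They agree.
Inductive step: assume the claim holds for m = i, so S(i) = i/(7(i + 7)).
Then S(i+1) = S(i) + (1/((i + 7)(i + 8))) = (i/(7(i + 7))) + (1/((i + 7)(i + 8))).
Simplifying, S(i+1) = (i + 1)/(7(i + 8)) = (i+1)/(7((i+1) + 7)),
which is the closed form with m = i+1.
This completes the induction.

S(m) = m/(7(m + 7))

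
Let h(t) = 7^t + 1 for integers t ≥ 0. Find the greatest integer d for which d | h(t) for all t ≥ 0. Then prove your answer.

d = 2

Computing the first values: h(0) = 2 and h(1) = 8; gcd(2, 8) = 2, so d ≤ 2.
We prove 2 | 7^t + 1 for all t ≥ 0 by induction on t.
Base case (t = 0): h(0) = 2 = 2·(1), so 2 | h(0).
Inductive step: suppose the statement holds for some j ≥ 0, i.e. 2 | h(j). Then
h(j+1) = 7^(j+1) + 1 = 7·(7^j + 1) - 6 = 7·h(j) - 6. The first term is divisible by 2 by the inductive hypothesis, and -6 is divisible by 2. Hence 2 | h(j+1).
This completes the induction.
Therefore the largest such d is 2.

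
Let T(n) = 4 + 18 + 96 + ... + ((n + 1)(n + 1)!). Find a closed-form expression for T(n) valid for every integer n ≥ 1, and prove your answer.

We claim T(n) = (n + 2)! - 2 for all n ≥ 1.
When n = 1: T(1) = 4, and the closed form gives 4. They agree.
For the inductive step, assume it holds for an arbitrary p ≥ 1, so T(p) = (p + 2)! - 2.
Then T(p+1) = T(p) + ((p + 2)(p + 2)!) = ((p + 2)! - 2) + ((p + 2)(p + 2)!).
Simplifying, T(p+1) = ((p+1) + 2)! - 2,
which is the closed form with n = p+1.
By the principle of mathematical induction, the result holds for all n ≥ 1.

T(n) = (n + 2)! - 2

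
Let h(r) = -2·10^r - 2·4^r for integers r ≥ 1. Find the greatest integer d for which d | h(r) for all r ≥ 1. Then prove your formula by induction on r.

d = 4

Computing the first values: h(1) = -28 and h(2) = -232; gcd(-28, -232) = 4, so d ≤ 4.
We prove 4 | -2·10^r - 2·4^r for all r ≥ 1 by induction on r.
Base case (r = 1): h(1) = -28 = 4·(-7), so 4 | h(1).
Inductive step: assume the claim holds for r = p, i.e. 4 | h(p). Then
h(p+1) − 10·h(p) = (-2·10^(p+1) - 2·4^(p+1)) − 10·(-2·10^p - 2·4^p) = (-2)·4^p·(4 − 10) = (12)·4^p. Since 4 | h(p) by the inductive hypothesis, 4 | 10·h(p); and 4 | 12 since 12 = 4·3. Therefore 4 | h(p+1).
This completes the induction.
Therefore the largest such d is 4.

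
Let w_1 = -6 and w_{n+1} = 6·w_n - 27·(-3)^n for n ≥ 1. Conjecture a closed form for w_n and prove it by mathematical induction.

w_n = -(-3)^(n + 1) + 3·6^(n - 1)

Computing the first terms: w_1 = -6, w_2 = 45, w_3 = 27. This suggests w_n = -(-3)^(n + 1) + 3·6^(n - 1).
Base case (n = 1): the formula gives -6 = -6 = w_1.
For the inductive step, assume it holds for an arbitrary r ≥ 1, so w_r = -(-3)^(r + 1) + 3·6^(r - 1).
Then w_{r+1} = 6·w_r - 27·(-3)^r = 6·(-(-3)^(r + 1) + 3·6^(r - 1)) - 27·(-3)^r = -(-3)^(r + 2) + 3·6^r = -(-3)^((r+1) + 1) + 3·6^((r+1) - 1),
which is the claimed formula at n = r+1.
This completes the induction.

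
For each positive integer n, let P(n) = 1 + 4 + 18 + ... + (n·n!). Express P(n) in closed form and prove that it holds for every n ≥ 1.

We claim P(n) = (n + 1)n! - 1 for all n ≥ 1.
Base step (n = 1): P(1) = 1, and the closed form gives 1. They agree.
Inductive step: suppose the statement holds for some i ≥ 1, so P(i) = (i + 1)i! - 1.
Then P(i+1) = P(i) + ((i + 1)(i + 1)!) = ((i + 1)i! - 1) + ((i + 1)(i + 1)!).
Simplifying, P(i+1) = ((i+1) + 1)(i+1)! - 1,
which is the closed form with n = i+1.
Hence, by induction on n, the claim holds for every n ≥ 1.

P(n) = (n + 1)n! - 1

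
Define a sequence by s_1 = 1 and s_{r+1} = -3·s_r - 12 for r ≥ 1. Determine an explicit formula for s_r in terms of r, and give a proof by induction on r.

Computing the first terms: s_1 = 1, s_2 = -15, s_3 = 33. This suggests s_r = 4(-3)^(r - 1) - 3.
When r = 1: the formula gives 1 = 1 = s_1.
For the inductive step, assume it holds for an arbitrary k ≥ 1, so s_k = 4(-3)^(k - 1) - 3.
Then s_{k+1} = -3·s_k - 12 = -3·(4(-3)^(k - 1) - 3) - 12 = 4(-3)^k - 3 = 4(-3)^((k+1) - 1) - 3,
which is the claimed formula at r = k+1.
By the principle of mathematical induction, the result holds for all r ≥ 1.

s_r = 4(-3)^(r - 1) - 3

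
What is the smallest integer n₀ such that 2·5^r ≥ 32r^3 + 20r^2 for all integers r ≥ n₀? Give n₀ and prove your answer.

At r = 4: 1250 < 2368, so the inequality fails and n₀ ≥ 5. We prove 2·5^r ≥ 32r^3 + 20r^2 for all r ≥ 5.
Base step (r = 5): 2·5^r = 6250 and 32r^3 + 20r^2 = 4500, so 6250 ≥ 4500.
Suppose the result is true for r = j, so 2·5^j ≥ 32j^3 + 20j^2.
Then 2·5^(j + 1) = 5·(2·5^j) ≥ 5·(32j^3 + 20j^2).
Also, for j ≥ 5 we have 5·(32j^3 + 20j^2) ≥ 32(j+1)^3 + 20(j+1)^2, since 5·(32j^3 + 20j^2) − (32(j+1)^3 + 20(j+1)^2) = 128j^3 - 16j^2 - 136j - 52, which is nonnegative for all j ≥ 5.
Combining, 2·5^(j + 1) ≥ 32(j+1)^3 + 20(j+1)^2.
By induction, the statement is established for all r ≥ 5.
Hence the smallest such n₀ is 5.

n₀ = 5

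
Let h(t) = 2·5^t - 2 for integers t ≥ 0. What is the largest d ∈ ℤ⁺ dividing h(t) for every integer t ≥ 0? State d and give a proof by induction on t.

d = 8

Computing the first values: h(0) = 0 and h(1) = 8; gcd(0, 8) = 8, so d ≤ 8.
We prove 8 | 2·5^t - 2 for all t ≥ 0 by induction on t.
Base step (t = 0): h(0) = 0 = 8·(0), so 8 | h(0).
Inductive step: assume the claim holds for t = k, i.e. 8 | h(k). Then
h(k+1) = 2·5^(k+1) - 2 = 5·(2·5^k - 2) + 8 = 5·h(k) + 8. The first term is divisible by 8 by the inductive hypothesis, and 8 is divisible by 8. Hence 8 | h(k+1).
Hence, by induction on t, the claim holds for every t ≥ 0.
Therefore the largest such d is 8.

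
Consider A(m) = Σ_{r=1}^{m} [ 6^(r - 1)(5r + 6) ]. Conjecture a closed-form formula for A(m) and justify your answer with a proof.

We claim A(m) = 6^m(m + 1) - 1 for all m ≥ 1.
When m = 1: A(1) = 11, and the closed form gives 11. They agree.
Inductive step: assume the claim holds for m = r, so A(r) = 6^r(r + 1) - 1.
Then A(r+1) = A(r) + (6^r(5r + 11)) = (6^r(r + 1) - 1) + (6^r(5r + 11)).
Simplifying, A(r+1) = 6·6^r·r + 12·6^r - 1 = 6^(r+1)((r+1) + 1) - 1,
which is the closed form with m = r+1.
This completes the induction.

A(m) = 6^m(m + 1) - 1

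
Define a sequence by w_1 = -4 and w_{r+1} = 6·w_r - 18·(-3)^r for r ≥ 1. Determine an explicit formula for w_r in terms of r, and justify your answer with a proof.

w_r = 2(-3)^r + 2·6^(r - 1)

Computing the first terms: w_1 = -4, w_2 = 30, w_3 = 18. This suggests w_r = 2(-3)^r + 2·6^(r - 1).
When r = 1: the formula gives -4 = -4 = w_1.
Inductive step: suppose the statement holds for some i ≥ 1, so w_i = 2(-3)^i + 2·6^(i - 1).
Then w_{i+1} = 6·w_i - 18·(-3)^i = 6·(2(-3)^i + 2·6^(i - 1)) - 18·(-3)^i = 2(-3)^(i + 1) + 2·6^i = 2(-3)^(i+1) + 2·6^((i+1) - 1),
which is the claimed formula at r = i+1.
This completes the induction.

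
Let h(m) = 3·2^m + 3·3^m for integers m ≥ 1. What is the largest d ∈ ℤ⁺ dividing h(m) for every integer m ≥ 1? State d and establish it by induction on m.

Computing the first values: h(1) = 15 and h(2) = 39; gcd(15, 39) = 3, so d ≤ 3.
We prove 3 | 3·2^m + 3·3^m for all m ≥ 1 by induction on m.
Base case (m = 1): h(1) = 15 = 3·(5), so 3 | h(1).
For the inductive step, assume it holds for an arbitrary j ≥ 1, i.e. 3 | h(j). Then
h(j+1) − 3·h(j) = (3·2^(j+1) + 3·3^(j+1)) − 3·(3·2^j + 3·3^j) = (3)·2^j·(2 − 3) = (-3)·2^j. Since 3 | h(j) by the inductive hypothesis, 3 | 3·h(j); and 3 | -3 since -3 = 3·-1. Therefore 3 | h(j+1).
This completes the induction.
Therefore the largest such d is 3.

d = 3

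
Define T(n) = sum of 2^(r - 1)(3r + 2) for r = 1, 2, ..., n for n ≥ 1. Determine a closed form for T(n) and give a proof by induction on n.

We claim T(n) = 2^n(3n - 1) + 1 for all n ≥ 1.
For the base case n = 1: T(1) = 5, and the closed form gives 5. They agree.
Inductive step: suppose the statement holds for some r ≥ 1, so T(r) = 2^r(3r - 1) + 1.
Then T(r+1) = T(r) + (2^r(3r + 5)) = (2^r(3r - 1) + 1) + (2^r(3r + 5)).
Simplifying, T(r+1) = 6·2^r·r + 4·2^r + 1 = 2^(r+1)(3(r+1) - 1) + 1,
which is the closed form with n = r+1.
This completes the induction.

T(n) = 2^n(3n - 1) + 1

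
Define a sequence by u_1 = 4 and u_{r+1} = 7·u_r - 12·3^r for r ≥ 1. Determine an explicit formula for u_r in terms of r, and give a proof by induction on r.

Computing the first terms: u_1 = 4, u_2 = -8, u_3 = -164. This suggests u_r = 3^(r + 1) - 5·7^(r - 1).
For the base case r = 1: the formula gives 4 = 4 = u_1.
Inductive step: assume the claim holds for r = m, so u_m = 3^(m + 1) - 5·7^(m - 1).
Then u_{m+1} = 7·u_m - 12·3^m = 7·(3^(m + 1) - 5·7^(m - 1)) - 12·3^m = 3^(m + 2) - 5·7^m = 3^((m+1) + 1) - 5·7^((m+1) - 1),
which is the claimed formula at r = m+1.
By the principle of mathematical induction, the result holds for all r ≥ 1.

u_r = 3^(r + 1) - 5·7^(r - 1)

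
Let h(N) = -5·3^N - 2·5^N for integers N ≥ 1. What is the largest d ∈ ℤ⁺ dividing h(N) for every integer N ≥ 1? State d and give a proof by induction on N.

d = 5

Computing the first values: h(1) = -25 and h(2) = -95; gcd(-25, -95) = 5, so d ≤ 5.
We prove 5 | -5·3^N - 2·5^N for all N ≥ 1 by induction on N.
Base step (N = 1): h(1) = -25 = 5·(-5), so 5 | h(1).
Inductive step: suppose the statement holds for some k ≥ 1, i.e. 5 | h(k). Then
h(k+1) − 5·h(k) = (-5·3^(k+1) - 2·5^(k+1)) − 5·(-5·3^k - 2·5^k) = (-5)·3^k·(3 − 5) = (10)·3^k. Since 5 | h(k) by the inductive hypothesis, 5 | 5·h(k); and 5 | 10 since 10 = 5·2. Therefore 5 | h(k+1).
Hence, by induction on N, the claim holds for every N ≥ 1.
Therefore the largest such d is 5.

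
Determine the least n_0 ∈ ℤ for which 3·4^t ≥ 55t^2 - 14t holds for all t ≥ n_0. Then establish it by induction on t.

At t = 4: 768 < 824, so the inequality fails and n_0 ≥ 5. We prove 3·4^t ≥ 55t^2 - 14t for all t ≥ 5.
When t = 5: 3·4^t = 3072 and 55t^2 - 14t = 1305, so 3072 ≥ 1305.
Suppose the result is true for t = i, so 3·4^i ≥ 55i^2 - 14i.
Then 3·4^(i + 1) = 4·(3·4^i) ≥ 4·(55i^2 - 14i).
Also, for i ≥ 5 we have 4·(55i^2 - 14i) ≥ 55(i+1)^2 - 14(i+1), since 4·(55i^2 - 14i) − (55(i+1)^2 - 14(i+1)) = 165i^2 - 152i - 41, which is nonnegative for all i ≥ 5.
Combining, 3·4^(i + 1) ≥ 55(i+1)^2 - 14(i+1).
This completes the induction.
Hence the smallest such n_0 is 5.

n_0 = 5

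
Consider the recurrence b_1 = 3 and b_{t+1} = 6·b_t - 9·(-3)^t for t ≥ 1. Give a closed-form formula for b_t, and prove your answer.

b_t = (-3)^t + 6^t

Computing the first terms: b_1 = 3, b_2 = 45, b_3 = 189. This suggests b_t = (-3)^t + 6^t.
For the base case t = 1: the formula gives 3 = 3 = b_1.
For the inductive step, assume it holds for an arbitrary p ≥ 1, so b_p = (-3)^p + 6^p.
Then b_{p+1} = 6·b_p - 9·(-3)^p = 6·((-3)^p + 6^p) - 9·(-3)^p = (-3)^(p + 1) + 6^(p + 1),
which is the claimed formula at t = p+1.
This completes the induction.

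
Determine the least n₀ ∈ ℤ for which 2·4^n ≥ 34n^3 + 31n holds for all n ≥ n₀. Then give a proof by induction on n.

At n = 5: 2048 < 4405, so the inequality fails and n₀ ≥ 6. We prove 2·4^n ≥ 34n^3 + 31n for all n ≥ 6.
When n = 6: 2·4^n = 8192 and 34n^3 + 31n = 7530, so 8192 ≥ 7530.
Inductive step: suppose the statement holds for some j ≥ 6, so 2·4^j ≥ 34j^3 + 31j.
Then 2·4^(j + 1) = 4·(2·4^j) ≥ 4·(34j^3 + 31j).
Also, for j ≥ 6 we have 4·(34j^3 + 31j) ≥ 34(j+1)^3 + 31(j+1), since 4·(34j^3 + 31j) − (34(j+1)^3 + 31(j+1)) = 102j^3 - 102j^2 - 9j - 65, which is nonnegative for all j ≥ 6.
Combining, 2·4^(j + 1) ≥ 34(j+1)^3 + 31(j+1).
By the principle of mathematical induction, the result holds for all n ≥ 6.
Hence the smallest such n₀ is 6.

n₀ = 6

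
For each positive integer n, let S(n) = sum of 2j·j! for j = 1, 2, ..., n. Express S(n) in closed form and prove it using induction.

We claim S(n) = (2n + 2)n! - 2 for all n ≥ 1.
Base case (n = 1): S(1) = 2, and the closed form gives 2. They agree.
For the inductive step, assume it holds for an arbitrary j ≥ 1, so S(j) = (2j + 2)j! - 2.
Then S(j+1) = S(j) + (2(j + 1)(j + 1)!) = ((2j + 2)j! - 2) + (2(j + 1)(j + 1)!).
Simplifying, S(j+1) = (2(j+1) + 2)(j+1)! - 2,
which is the closed form with n = j+1.
By the principle of mathematical induction, the result holds for all n ≥ 1.

S(n) = (2n + 2)n! - 2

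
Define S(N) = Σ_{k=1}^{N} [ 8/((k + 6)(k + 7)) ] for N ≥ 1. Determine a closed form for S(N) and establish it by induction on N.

We claim S(N) = 8N/(7(N + 7)) for all N ≥ 1.
Base step (N = 1): S(1) = 1/7, and the closed form gives 1/7. They agree.
Suppose the result is true for N = k, so S(k) = 8k/(7(k + 7)).
Then S(k+1) = S(k) + (8/((k + 7)(k + 8))) = (8k/(7(k + 7))) + (8/((k + 7)(k + 8))).
Simplifying, S(k+1) = 8(k + 1)/(7(k + 8)) = 8(k+1)/(7((k+1) + 7)),
which is the closed form with N = k+1.
Hence, by induction on N, the claim holds for every N ≥ 1.

S(N) = 8N/(7(N + 7))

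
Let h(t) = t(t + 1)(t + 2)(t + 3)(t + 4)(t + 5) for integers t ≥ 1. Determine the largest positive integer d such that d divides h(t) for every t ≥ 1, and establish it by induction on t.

d = 720

Computing the first values: h(1) = 720 and h(2) = 5040; gcd(720, 5040) = 720, so d ≤ 720.
We prove 720 | t(t + 1)(t + 2)(t + 3)(t + 4)(t + 5) for all t ≥ 1 by induction on t.
When t = 1: h(1) = 720 = 720·(1), so 720 | h(1).
Inductive step: assume the claim holds for t = j, i.e. 720 | h(j). Then
h(j+1) − h(j) = (j+1)·(j+2)·(j+3)·(j+4)·(j+5)·(j+6) − j·(j+1)·(j+2)·(j+3)·(j+4)·(j+5) = (j+1)·(j+2)·(j+3)·(j+4)·(j+5)·[(j+6) − j] = 6·(j+1)·(j+2)·(j+3)·(j+4)·(j+5). The product of 5 consecutive integers is divisible by (5)! = 120, so h(j+1) − h(j) is divisible by 6·120 = 720. By the inductive hypothesis 720 | h(j), hence 720 | h(j+1).
This completes the induction.
Therefore the largest such d is 720.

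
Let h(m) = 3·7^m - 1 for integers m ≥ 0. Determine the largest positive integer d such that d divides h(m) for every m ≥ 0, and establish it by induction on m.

d = 2

Computing the first values: h(0) = 2 and h(1) = 20; gcd(2, 20) = 2, so d ≤ 2.
We prove 2 | 3·7^m - 1 for all m ≥ 0 by induction on m.
For the base case m = 0: h(0) = 2 = 2·(1), so 2 | h(0).
For the inductive step, assume it holds for an arbitrary k ≥ 0, i.e. 2 | h(k). Then
h(k+1) = 3·7^(k+1) - 1 = 7·(3·7^k - 1) + 6 = 7·h(k) + 6. The first term is divisible by 2 by the inductive hypothesis, and 6 is divisible by 2. Hence 2 | h(k+1).
By induction, the statement is established for all m ≥ 0.
Therefore the largest such d is 2.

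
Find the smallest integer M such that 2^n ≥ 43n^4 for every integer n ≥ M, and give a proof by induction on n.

M = 24

At n = 23: 8388608 < 12033163, so the inequality fails and M ≥ 24. We prove 2^n ≥ 43n^4 for all n ≥ 24.
Base case (n = 24): 2^n = 16777216 and 43n^4 = 14266368, so 16777216 ≥ 14266368.
For the inductive step, assume it holds for an arbitrary p ≥ 24, so 2^p ≥ 43p^4.
Then 2^(p + 1) = 2·(2^p) ≥ 2·(43p^4).
Also, for p ≥ 24 we have 2·(43p^4) ≥ 43(p+1)^4, since 2 ≥ (1 + 1/p)^4 for all p ≥ 24.
Combining, 2^(p + 1) ≥ 43(p+1)^4.
By induction, the statement is established for all n ≥ 24.
Hence the smallest such M is 24.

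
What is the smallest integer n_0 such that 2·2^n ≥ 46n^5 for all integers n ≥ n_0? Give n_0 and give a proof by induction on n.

At n = 28: 536870912 < 791676928, so the inequality fails and n_0 ≥ 29. We prove 2·2^n ≥ 46n^5 for all n ≥ 29.
Base case (n = 29): 2·2^n = 1073741824 and 46n^5 = 943512854, so 1073741824 ≥ 943512854.
Inductive step: assume the claim holds for n = i, so 2·2^i ≥ 46i^5.
Then 2·2^(i + 1) = 2·(2·2^i) ≥ 2·(46i^5).
Also, for i ≥ 29 we have 2·(46i^5) ≥ 46(i+1)^5, since 2 ≥ (1 + 1/i)^5 for all i ≥ 29.
Combining, 2·2^(i + 1) ≥ 46(i+1)^5.
Hence, by induction on n, the claim holds for every n ≥ 29.
Hence the smallest such n_0 is 29.

n_0 = 29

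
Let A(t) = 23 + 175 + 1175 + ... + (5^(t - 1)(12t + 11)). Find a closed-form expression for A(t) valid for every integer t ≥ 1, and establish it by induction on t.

A(t) = 5^t(3t + 2) - 2

We claim A(t) = 5^t(3t + 2) - 2 for all t ≥ 1.
For the base case t = 1: A(1) = 23, and the closed form gives 23. They agree.
Suppose the result is true for t = k, so A(k) = 5^k(3k + 2) - 2.
Then A(k+1) = A(k) + (5^k(12k + 23)) = (5^k(3k + 2) - 2) + (5^k(12k + 23)).
Simplifying, A(k+1) = 15·5^k·k + 25·5^k - 2 = 5^(k+1)(3(k+1) + 2) - 2,
which is the closed form with t = k+1.
By induction, the statement is established for all t ≥ 1.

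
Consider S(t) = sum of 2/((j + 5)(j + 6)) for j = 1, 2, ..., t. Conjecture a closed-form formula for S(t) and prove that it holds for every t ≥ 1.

S(t) = t/(3(t + 6))

We claim S(t) = t/(3(t + 6)) for all t ≥ 1.
When t = 1: S(1) = 1/21, and the closed form gives 1/21. They agree.
For the inductive step, assume it holds for an arbitrary j ≥ 1, so S(j) = j/(3(j + 6)).
Then S(j+1) = S(j) + (2/((j + 6)(j + 7))) = (j/(3(j + 6))) + (2/((j + 6)(j + 7))).
Simplifying, S(j+1) = (j + 1)/(3(j + 7)) = (j+1)/(3((j+1) + 6)),
which is the closed form with t = j+1.
By induction, the statement is established for all t ≥ 1.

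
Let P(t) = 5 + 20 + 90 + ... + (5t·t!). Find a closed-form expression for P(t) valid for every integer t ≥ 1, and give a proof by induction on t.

P(t) = 5(t + 1)! - 5

We claim P(t) = 5(t + 1)! - 5 for all t ≥ 1.
When t = 1: P(1) = 5, and the closed form gives 5. They agree.
Suppose the result is true for t = m, so P(m) = 5(m + 1)! - 5.
Then P(m+1) = P(m) + (5(m + 1)(m + 1)!) = (5(m + 1)! - 5) + (5(m + 1)(m + 1)!).
Simplifying, P(m+1) = 5((m+1) + 1)! - 5,
which is the closed form with t = m+1.
By induction, the statement is established for all t ≥ 1.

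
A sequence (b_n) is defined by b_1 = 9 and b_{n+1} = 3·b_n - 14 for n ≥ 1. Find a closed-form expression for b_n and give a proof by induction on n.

Computing the first terms: b_1 = 9, b_2 = 13, b_3 = 25. This suggests b_n = 2·3^(n - 1) + 7.
When n = 1: the formula gives 9 = 9 = b_1.
Inductive step: assume the claim holds for n = i, so b_i = 2·3^(i - 1) + 7.
Then b_{i+1} = 3·b_i - 14 = 3·(2·3^(i - 1) + 7) - 14 = 2·3^i + 7 = 2·3^((i+1) - 1) + 7,
which is the claimed formula at n = i+1.
Hence, by induction on n, the claim holds for every n ≥ 1.

b_n = 2·3^(n - 1) + 7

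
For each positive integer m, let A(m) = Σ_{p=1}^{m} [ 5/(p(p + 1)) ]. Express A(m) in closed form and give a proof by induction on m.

We claim A(m) = 5m/(m + 1) for all m ≥ 1.
When m = 1: A(1) = 5/2, and the closed form gives 5/2. They agree.
Suppose the result is true for m = p, so A(p) = 5p/(p + 1).
Then A(p+1) = A(p) + (5/((p + 1)(p + 2))) = (5p/(p + 1)) + (5/((p + 1)(p + 2))).
Simplifying, A(p+1) = 5(p + 1)/(p + 2) = 5(p+1)/((p+1) + 1),
which is the closed form with m = p+1.
Hence, by induction on m, the claim holds for every m ≥ 1.

A(m) = 5m/(m + 1)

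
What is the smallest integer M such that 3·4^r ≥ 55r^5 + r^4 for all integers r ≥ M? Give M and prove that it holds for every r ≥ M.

At r = 10: 3145728 < 5510000, so the inequality fails and M ≥ 11. We prove 3·4^r ≥ 55r^5 + r^4 for all r ≥ 11.
Base case (r = 11): 3·4^r = 12582912 and 55r^5 + r^4 = 8872446, so 12582912 ≥ 8872446.
Inductive step: assume the claim holds for r = j, so 3·4^j ≥ 55j^5 + j^4.
Then 3·4^(j + 1) = 4·(3·4^j) ≥ 4·(55j^5 + j^4).
Also, for j ≥ 11 we have 4·(55j^5 + j^4) ≥ 55(j+1)^5 + (j+1)^4, since 4·(55j^5 + j^4) − (55(j+1)^5 + (j+1)^4) = 165j^5 - 272j^4 - 554j^3 - 556j^2 - 279j - 56, which is nonnegative for all j ≥ 11.
Combining, 3·4^(j + 1) ≥ 55(j+1)^5 + (j+1)^4.
By induction, the statement is established for all r ≥ 11.
Hence the smallest such M is 11.

M = 11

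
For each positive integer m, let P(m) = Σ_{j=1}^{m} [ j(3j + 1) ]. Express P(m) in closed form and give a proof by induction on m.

P(m) = m(m + 1)^2

We claim P(m) = m(m + 1)^2 for all m ≥ 1.
For the base case m = 1: P(1) = 4, and the closed form gives 4. They agree.
Suppose the result is true for m = j, so P(j) = j(j^2 + 2j + 1).
Then P(j+1) = P(j) + ((j + 1)(3j + 4)) = (j(j^2 + 2j + 1)) + ((j + 1)(3j + 4)).
Simplifying, P(j+1) = (j + 1)(j + 2)^2 = (j+1)((j+1) + 1)^2,
which is the closed form with m = j+1.
Hence, by induction on m, the claim holds for every m ≥ 1.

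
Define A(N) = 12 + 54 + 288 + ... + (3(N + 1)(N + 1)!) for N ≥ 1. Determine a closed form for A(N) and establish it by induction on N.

We claim A(N) = 3(N + 2)! - 6 for all N ≥ 1.
Base case (N = 1): A(1) = 12, and the closed form gives 12. They agree.
For the inductive step, assume it holds for an arbitrary r ≥ 1, so A(r) = 3(r + 2)! - 6.
Then A(r+1) = A(r) + (3(r + 2)(r + 2)!) = (3(r + 2)! - 6) + (3(r + 2)(r + 2)!).
Simplifying, A(r+1) = 3((r+1) + 2)! - 6,
which is the closed form with N = r+1.
This completes the induction.

A(N) = 3(N + 2)! - 6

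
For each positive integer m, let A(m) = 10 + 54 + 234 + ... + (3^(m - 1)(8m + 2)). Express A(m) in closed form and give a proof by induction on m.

A(m) = 3^m(4m - 1) + 1

We claim A(m) = 3^m(4m - 1) + 1 for all m ≥ 1.
For the base case m = 1: A(1) = 10, and the closed form gives 10. They agree.
For the inductive step, assume it holds for an arbitrary r ≥ 1, so A(r) = 3^r(4r - 1) + 1.
Then A(r+1) = A(r) + (3^r(8r + 10)) = (3^r(4r - 1) + 1) + (3^r(8r + 10)).
Simplifying, A(r+1) = 12·3^r·r + 9·3^r + 1 = 3^(r+1)(4(r+1) - 1) + 1,
which is the closed form with m = r+1.
By induction, the statement is established for all m ≥ 1.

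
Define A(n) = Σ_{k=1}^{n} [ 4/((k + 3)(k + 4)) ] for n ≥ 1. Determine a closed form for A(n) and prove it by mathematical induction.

A(n) = n/(n + 4)

We claim A(n) = n/(n + 4) for all n ≥ 1.
Base step (n = 1): A(1) = 1/5, and the closed form gives 1/5. They agree.
Inductive step: assume the claim holds for n = k, so A(k) = k/(k + 4).
Then A(k+1) = A(k) + (4/((k + 4)(k + 5))) = (k/(k + 4)) + (4/((k + 4)(k + 5))).
Simplifying, A(k+1) = (k + 1)/(k + 5) = (k+1)/((k+1) + 4),
which is the closed form with n = k+1.
By induction, the statement is established for all n ≥ 1.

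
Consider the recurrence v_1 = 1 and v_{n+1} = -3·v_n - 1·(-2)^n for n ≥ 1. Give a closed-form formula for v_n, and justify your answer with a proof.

Computing the first terms: v_1 = 1, v_2 = -1, v_3 = -1. This suggests v_n = -(-2)^n - (-3)^(n - 1).
For the base case n = 1: the formula gives 1 = 1 = v_1.
For the inductive step, assume it holds for an arbitrary r ≥ 1, so v_r = -(-2)^r - (-3)^(r - 1).
Then v_{r+1} = -3·v_r - 1·(-2)^r = -3·(-(-2)^r - (-3)^(r - 1)) - 1·(-2)^r = -(-2)^(r + 1) - (-3)^r = -(-2)^(r+1) - (-3)^((r+1) - 1),
which is the claimed formula at n = r+1.
This completes the induction.

v_n = -(-2)^n - (-3)^(n - 1)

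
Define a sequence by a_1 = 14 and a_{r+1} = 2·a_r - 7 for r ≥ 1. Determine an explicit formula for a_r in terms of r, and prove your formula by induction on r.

a_r = 7·2^(r - 1) + 7

Computing the first terms: a_1 = 14, a_2 = 21, a_3 = 35. This suggests a_r = 7·2^(r - 1) + 7.
For the base case r = 1: the formula gives 14 = 14 = a_1.
Suppose the result is true for r = k, so a_k = 7·2^(k - 1) + 7.
Then a_{k+1} = 2·a_k - 7 = 2·(7·2^(k - 1) + 7) - 7 = 7·2^k + 7 = 7·2^((k+1) - 1) + 7,
which is the claimed formula at r = k+1.
By induction, the statement is established for all r ≥ 1.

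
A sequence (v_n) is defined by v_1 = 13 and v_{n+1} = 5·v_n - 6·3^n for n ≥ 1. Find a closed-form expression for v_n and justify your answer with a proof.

v_n = 3^(n + 1) + 4·5^(n - 1)

Computing the first terms: v_1 = 13, v_2 = 47, v_3 = 181. This suggests v_n = 3^(n + 1) + 4·5^(n - 1).
When n = 1: the formula gives 13 = 13 = v_1.
Suppose the result is true for n = j, so v_j = 3^(j + 1) + 4·5^(j - 1).
Then v_{j+1} = 5·v_j - 6·3^j = 5·(3^(j + 1) + 4·5^(j - 1)) - 6·3^j = 3^(j + 2) + 4·5^j = 3^((j+1) + 1) + 4·5^((j+1) - 1),
which is the claimed formula at n = j+1.
By induction, the statement is established for all n ≥ 1.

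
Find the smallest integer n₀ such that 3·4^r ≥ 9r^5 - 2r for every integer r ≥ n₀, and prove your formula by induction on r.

At r = 8: 196608 < 294896, so the inequality fails and n₀ ≥ 9. We prove 3·4^r ≥ 9r^5 - 2r for all r ≥ 9.
Base step (r = 9): 3·4^r = 786432 and 9r^5 - 2r = 531423, so 786432 ≥ 531423.
For the inductive step, assume it holds for an arbitrary m ≥ 9, so 3·4^m ≥ 9m^5 - 2m.
Then 3·4^(m + 1) = 4·(3·4^m) ≥ 4·(9m^5 - 2m).
Also, for m ≥ 9 we have 4·(9m^5 - 2m) ≥ 9(m+1)^5 - 2(m+1), since 4·(9m^5 - 2m) − (9(m+1)^5 - 2(m+1)) = 27m^5 - 45m^4 - 90m^3 - 90m^2 - 51m - 7, which is nonnegative for all m ≥ 9.
Combining, 3·4^(m + 1) ≥ 9(m+1)^5 - 2(m+1).
By induction, the statement is established for all r ≥ 9.
Hence the smallest such n₀ is 9.

n₀ = 9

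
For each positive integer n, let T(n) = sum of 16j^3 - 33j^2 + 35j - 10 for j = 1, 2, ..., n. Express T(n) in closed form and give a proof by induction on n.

We claim T(n) = n(4n^3 - 3n^2 + 5n + 2) for all n ≥ 1.
Base step (n = 1): T(1) = 8, and the closed form gives 8. They agree.
For the inductive step, assume it holds for an arbitrary j ≥ 1, so T(j) = j(4j^3 - 3j^2 + 5j + 2).
Then T(j+1) = T(j) + (16j^3 + 15j^2 + 17j + 8) = (j(4j^3 - 3j^2 + 5j + 2)) + (16j^3 + 15j^2 + 17j + 8).
Simplifying, T(j+1) = (j + 1)(4j^3 + 9j^2 + 11j + 8) = (j+1)(4(j+1)^3 - 3(j+1)^2 + 5(j+1) + 2),
which is the closed form with n = j+1.
This completes the induction.

T(n) = n(4n^3 - 3n^2 + 5n + 2)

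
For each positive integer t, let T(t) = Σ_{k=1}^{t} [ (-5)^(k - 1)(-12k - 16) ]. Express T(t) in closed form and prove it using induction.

We claim T(t) = (-5)^t(2t + 3) - 3 for all t ≥ 1.
For the base case t = 1: T(1) = -28, and the closed form gives -28. They agree.
Inductive step: assume the claim holds for t = k, so T(k) = (-5)^k(2k + 3) - 3.
Then T(k+1) = T(k) + ((-5)^k(-12k - 28)) = ((-5)^k(2k + 3) - 3) + ((-5)^k(-12k - 28)).
Simplifying, T(k+1) = -10(-5)^k·k - 25(-5)^k - 3 = (-5)^(k+1)(2(k+1) + 3) - 3,
which is the closed form with t = k+1.
By the principle of mathematical induction, the result holds for all t ≥ 1.

T(t) = (-5)^t(2t + 3) - 3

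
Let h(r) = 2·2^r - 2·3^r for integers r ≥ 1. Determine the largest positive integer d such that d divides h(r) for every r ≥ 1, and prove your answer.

d = 2

Computing the first values: h(1) = -2 and h(2) = -10; gcd(-2, -10) = 2, so d ≤ 2.
We prove 2 | 2·2^r - 2·3^r for all r ≥ 1 by induction on r.
For the base case r = 1: h(1) = -2 = 2·(-1), so 2 | h(1).
Inductive step: suppose the statement holds for some i ≥ 1, i.e. 2 | h(i). Then
h(i+1) − 3·h(i) = (2·2^(i+1) - 2·3^(i+1)) − 3·(2·2^i - 2·3^i) = (2)·2^i·(2 − 3) = (-2)·2^i. Since 2 | h(i) by the inductive hypothesis, 2 | 3·h(i); and 2 | -2 since -2 = 2·-1. Therefore 2 | h(i+1).
Hence, by induction on r, the claim holds for every r ≥ 1.
Therefore the largest such d is 2.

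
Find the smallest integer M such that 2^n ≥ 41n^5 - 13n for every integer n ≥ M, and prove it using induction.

M = 30

At n = 29: 536870912 < 840956732, so the inequality fails and M ≥ 30. We prove 2^n ≥ 41n^5 - 13n for all n ≥ 30.
Base case (n = 30): 2^n = 1073741824 and 41n^5 - 13n = 996299610, so 1073741824 ≥ 996299610.
Inductive step: suppose the statement holds for some r ≥ 30, so 2^r ≥ 41r^5 - 13r.
Then 2^(r + 1) = 2·(2^r) ≥ 2·(41r^5 - 13r).
Also, for r ≥ 30 we have 2·(41r^5 - 13r) ≥ 41(r+1)^5 - 13(r+1), since 2·(41r^5 - 13r) − (41(r+1)^5 - 13(r+1)) = 41r^5 - 205r^4 - 410r^3 - 410r^2 - 218r - 28, which is nonnegative for all r ≥ 30.
Combining, 2^(r + 1) ≥ 41(r+1)^5 - 13(r+1).
By the principle of mathematical induction, the result holds for all n ≥ 30.
Hence the smallest such M is 30.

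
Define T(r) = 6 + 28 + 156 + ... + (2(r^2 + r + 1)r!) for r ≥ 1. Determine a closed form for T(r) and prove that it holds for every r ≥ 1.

We claim T(r) = (2r + 2)(r + 1)! - 2 for all r ≥ 1.
Base case (r = 1): T(1) = 6, and the closed form gives 6. They agree.
Inductive step: assume the claim holds for r = j, so T(j) = (2j + 2)(j + 1)! - 2.
Then T(j+1) = T(j) + (2(j^2 + 3j + 3)(j + 1)!) = ((2j + 2)(j + 1)! - 2) + (2(j^2 + 3j + 3)(j + 1)!).
Simplifying, T(j+1) = (2(j+1) + 2)((j+1) + 1)! - 2,
which is the closed form with r = j+1.
By induction, the statement is established for all r ≥ 1.

T(r) = (2r + 2)(r + 1)! - 2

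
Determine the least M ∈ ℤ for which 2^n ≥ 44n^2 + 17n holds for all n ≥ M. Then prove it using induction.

M = 13

At n = 12: 4096 < 6540, so the inequality fails and M ≥ 13. We prove 2^n ≥ 44n^2 + 17n for all n ≥ 13.
For the base case n = 13: 2^n = 8192 and 44n^2 + 17n = 7657, so 8192 ≥ 7657.
Suppose the result is true for n = p, so 2^p ≥ 44p^2 + 17p.
Then 2^(p + 1) = 2·(2^p) ≥ 2·(44p^2 + 17p).
Also, for p ≥ 13 we have 2·(44p^2 + 17p) ≥ 44(p+1)^2 + 17(p+1), since 2·(44p^2 + 17p) − (44(p+1)^2 + 17(p+1)) = 44p^2 - 71p - 61, which is nonnegative for all p ≥ 13.
Combining, 2^(p + 1) ≥ 44(p+1)^2 + 17(p+1).
This completes the induction.
Hence the smallest such M is 13.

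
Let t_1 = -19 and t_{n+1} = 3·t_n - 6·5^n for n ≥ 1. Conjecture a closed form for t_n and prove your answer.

t_n = -4·3^(n - 1) - 3·5^n

Computing the first terms: t_1 = -19, t_2 = -87, t_3 = -411. This suggests t_n = -4·3^(n - 1) - 3·5^n.
Base case (n = 1): the formula gives -19 = -19 = t_1.
Inductive step: suppose the statement holds for some i ≥ 1, so t_i = -4·3^(i - 1) - 3·5^i.
Then t_{i+1} = 3·t_i - 6·5^i = 3·(-4·3^(i - 1) - 3·5^i) - 6·5^i = -4·3^i - 3·5^(i + 1) = -4·3^((i+1) - 1) - 3·5^(i+1),
which is the claimed formula at n = i+1.
This completes the induction.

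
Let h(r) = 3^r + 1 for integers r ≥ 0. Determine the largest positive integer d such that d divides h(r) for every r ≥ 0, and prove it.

Computing the first values: h(0) = 2 and h(1) = 4; gcd(2, 4) = 2, so d ≤ 2.
We prove 2 | 3^r + 1 for all r ≥ 0 by induction on r.
Base case (r = 0): h(0) = 2 = 2·(1), so 2 | h(0).
Inductive step: suppose the statement holds for some m ≥ 0, i.e. 2 | h(m). Then
h(m+1) = 3^(m+1) + 1 = 3·(3^m + 1) - 2 = 3·h(m) - 2. The first term is divisible by 2 by the inductive hypothesis, and -2 is divisible by 2. Hence 2 | h(m+1).
By induction, the statement is established for all r ≥ 0.
Therefore the largest such d is 2.

d = 2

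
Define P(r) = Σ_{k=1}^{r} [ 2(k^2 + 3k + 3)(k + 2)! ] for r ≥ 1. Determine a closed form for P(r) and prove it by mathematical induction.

P(r) = (2r + 2)(r + 3)! - 12

We claim P(r) = (2r + 2)(r + 3)! - 12 for all r ≥ 1.
For the base case r = 1: P(1) = 84, and the closed form gives 84. They agree.
For the inductive step, assume it holds for an arbitrary k ≥ 1, so P(k) = (2k + 2)(k + 3)! - 12.
Then P(k+1) = P(k) + (2(k^2 + 5k + 7)(k + 3)!) = ((2k + 2)(k + 3)! - 12) + (2(k^2 + 5k + 7)(k + 3)!).
Simplifying, P(k+1) = (2(k+1) + 2)((k+1) + 3)! - 12,
which is the closed form with r = k+1.
By the principle of mathematical induction, the result holds for all r ≥ 1.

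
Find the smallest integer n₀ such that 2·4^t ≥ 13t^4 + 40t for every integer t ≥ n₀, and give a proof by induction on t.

At t = 6: 8192 < 17088, so the inequality fails and n₀ ≥ 7. We prove 2·4^t ≥ 13t^4 + 40t for all t ≥ 7.
For the base case t = 7: 2·4^t = 32768 and 13t^4 + 40t = 31493, so 32768 ≥ 31493.
For the inductive step, assume it holds for an arbitrary k ≥ 7, so 2·4^k ≥ 13k^4 + 40k.
Then 2·4^(k + 1) = 4·(2·4^k) ≥ 4·(13k^4 + 40k).
Also, for k ≥ 7 we have 4·(13k^4 + 40k) ≥ 13(k+1)^4 + 40(k+1), since 4·(13k^4 + 40k) − (13(k+1)^4 + 40(k+1)) = 39k^4 - 52k^3 - 78k^2 + 68k - 53, which is nonnegative for all k ≥ 7.
Combining, 2·4^(k + 1) ≥ 13(k+1)^4 + 40(k+1).
Hence, by induction on t, the claim holds for every t ≥ 7.
Hence the smallest such n₀ is 7.

n₀ = 7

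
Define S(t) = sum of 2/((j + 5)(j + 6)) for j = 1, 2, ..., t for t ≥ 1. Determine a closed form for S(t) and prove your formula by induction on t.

S(t) = t/(3(t + 6))

We claim S(t) = t/(3(t + 6)) for all t ≥ 1.
For the base case t = 1: S(1) = 1/21, and the closed form gives 1/21. They agree.
Suppose the result is true for t = j, so S(j) = j/(3(j + 6)).
Then S(j+1) = S(j) + (2/((j + 6)(j + 7))) = (j/(3(j + 6))) + (2/((j + 6)(j + 7))).
Simplifying, S(j+1) = (j + 1)/(3(j + 7)) = (j+1)/(3((j+1) + 6)),
which is the closed form with t = j+1.
By the principle of mathematical induction, the result holds for all t ≥ 1.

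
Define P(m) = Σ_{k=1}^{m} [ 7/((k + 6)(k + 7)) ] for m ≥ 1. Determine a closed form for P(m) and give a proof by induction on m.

P(m) = m/(m + 7)

We claim P(m) = m/(m + 7) for all m ≥ 1.
When m = 1: P(1) = 1/8, and the closed form gives 1/8. They agree.
Inductive step: assume the claim holds for m = k, so P(k) = k/(k + 7).
Then P(k+1) = P(k) + (7/((k + 7)(k + 8))) = (k/(k + 7)) + (7/((k + 7)(k + 8))).
Simplifying, P(k+1) = (k + 1)/(k + 8) = (k+1)/((k+1) + 7),
which is the closed form with m = k+1.
By the principle of mathematical induction, the result holds for all m ≥ 1.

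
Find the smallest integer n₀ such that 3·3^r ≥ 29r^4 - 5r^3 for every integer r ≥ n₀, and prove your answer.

n₀ = 11

At r = 10: 177147 < 285000, so the inequality fails and n₀ ≥ 11. We prove 3·3^r ≥ 29r^4 - 5r^3 for all r ≥ 11.
When r = 11: 3·3^r = 531441 and 29r^4 - 5r^3 = 417934, so 531441 ≥ 417934.
Suppose the result is true for r = m, so 3·3^m ≥ 29m^4 - 5m^3.
Then 3·3^(m + 1) = 3·(3·3^m) ≥ 3·(29m^4 - 5m^3).
Also, for m ≥ 11 we have 3·(29m^4 - 5m^3) ≥ 29(m+1)^4 - 5(m+1)^3, since 3·(29m^4 - 5m^3) − (29(m+1)^4 - 5(m+1)^3) = 58m^4 - 126m^3 - 159m^2 - 101m - 24, which is nonnegative for all m ≥ 11.
Combining, 3·3^(m + 1) ≥ 29(m+1)^4 - 5(m+1)^3.
This completes the induction.
Hence the smallest such n₀ is 11.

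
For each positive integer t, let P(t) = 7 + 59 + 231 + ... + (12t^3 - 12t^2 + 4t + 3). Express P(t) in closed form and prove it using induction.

P(t) = t(3t^3 + 2t^2 - t + 3)

We claim P(t) = t(3t^3 + 2t^2 - t + 3) for all t ≥ 1.
Base case (t = 1): P(1) = 7, and the closed form gives 7. They agree.
Inductive step: assume the claim holds for t = j, so P(j) = j(3j^3 + 2j^2 - j + 3).
Then P(j+1) = P(j) + (12j^3 + 24j^2 + 16j + 7) = (j(3j^3 + 2j^2 - j + 3)) + (12j^3 + 24j^2 + 16j + 7).
Simplifying, P(j+1) = (j + 1)(3j^3 + 11j^2 + 12j + 7) = (j+1)(3(j+1)^3 + 2(j+1)^2 - (j+1) + 3),
which is the closed form with t = j+1.
Hence, by induction on t, the claim holds for every t ≥ 1.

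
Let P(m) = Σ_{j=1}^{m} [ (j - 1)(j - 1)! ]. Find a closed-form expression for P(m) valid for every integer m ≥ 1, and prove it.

We claim P(m) = m! - 1 for all m ≥ 1.
When m = 1: P(1) = 0, and the closed form gives 0. They agree.
Suppose the result is true for m = j, so P(j) = j! - 1.
Then P(j+1) = P(j) + (j·j!) = (j! - 1) + (j·j!).
Simplifying, P(j+1) = (j+1)! - 1,
which is the closed form with m = j+1.
This completes the induction.

P(m) = m! - 1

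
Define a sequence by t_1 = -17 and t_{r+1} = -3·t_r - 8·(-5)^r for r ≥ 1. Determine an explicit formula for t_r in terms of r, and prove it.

t_r = -(-3)^r + 4(-5)^r

Computing the first terms: t_1 = -17, t_2 = 91, t_3 = -473. This suggests t_r = -(-3)^r + 4(-5)^r.
Base case (r = 1): the formula gives -17 = -17 = t_1.
Suppose the result is true for r = i, so t_i = -(-3)^i + 4(-5)^i.
Then t_{i+1} = -3·t_i - 8·(-5)^i = -3·(-(-3)^i + 4(-5)^i) - 8·(-5)^i = -(-3)^(i + 1) + 4(-5)^(i + 1),
which is the claimed formula at r = i+1.
Hence, by induction on r, the claim holds for every r ≥ 1.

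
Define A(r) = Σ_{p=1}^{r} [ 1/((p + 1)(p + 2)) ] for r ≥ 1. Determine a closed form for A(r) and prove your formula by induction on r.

We claim A(r) = r/(2(r + 2)) for all r ≥ 1.
For the base case r = 1: A(1) = 1/6, and the closed form gives 1/6. They agree.
Suppose the result is true for r = p, so A(p) = p/(2(p + 2)).
Then A(p+1) = A(p) + (1/((p + 2)(p + 3))) = (p/(2(p + 2))) + (1/((p + 2)(p + 3))).
Simplifying, A(p+1) = (p + 1)/(2(p + 3)) = (p+1)/(2((p+1) + 2)),
which is the closed form with r = p+1.
Hence, by induction on r, the claim holds for every r ≥ 1.

A(r) = r/(2(r + 2))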